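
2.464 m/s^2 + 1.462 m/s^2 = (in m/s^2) 3.926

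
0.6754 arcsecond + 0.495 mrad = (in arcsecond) 102.8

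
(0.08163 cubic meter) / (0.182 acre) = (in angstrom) 1.108e+06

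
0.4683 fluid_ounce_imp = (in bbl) 8.369e-05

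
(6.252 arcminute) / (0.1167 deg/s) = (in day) 1.033e-05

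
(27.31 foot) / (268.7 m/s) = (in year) 9.823e-10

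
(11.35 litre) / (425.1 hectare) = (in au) 1.785e-20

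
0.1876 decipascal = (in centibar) 1.876e-05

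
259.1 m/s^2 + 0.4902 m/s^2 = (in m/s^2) 259.6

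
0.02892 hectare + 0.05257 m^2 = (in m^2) 289.3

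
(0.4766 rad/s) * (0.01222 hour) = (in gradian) 1335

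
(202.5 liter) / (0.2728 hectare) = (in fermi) 7.423e+10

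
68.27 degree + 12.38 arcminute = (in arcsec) 2.465e+05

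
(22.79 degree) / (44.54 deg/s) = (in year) 1.623e-08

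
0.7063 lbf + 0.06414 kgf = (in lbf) 0.8477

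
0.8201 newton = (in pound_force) 0.1844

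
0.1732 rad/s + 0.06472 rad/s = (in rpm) 2.272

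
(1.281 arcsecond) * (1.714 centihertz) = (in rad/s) 1.064e-07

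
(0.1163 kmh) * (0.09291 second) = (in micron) 3002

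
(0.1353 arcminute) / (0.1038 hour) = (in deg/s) 6.035e-06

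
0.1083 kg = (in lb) 0.2388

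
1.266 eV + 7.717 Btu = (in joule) 8142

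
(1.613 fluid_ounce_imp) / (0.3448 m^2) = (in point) 0.3768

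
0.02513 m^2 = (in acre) 6.21e-06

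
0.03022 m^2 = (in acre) 7.468e-06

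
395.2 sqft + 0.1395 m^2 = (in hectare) 0.003685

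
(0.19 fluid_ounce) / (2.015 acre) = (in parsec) 2.233e-26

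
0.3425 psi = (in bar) 0.02361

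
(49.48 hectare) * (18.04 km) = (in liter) 8.926e+12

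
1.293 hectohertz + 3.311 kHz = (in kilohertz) 3.44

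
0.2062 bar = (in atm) 0.2035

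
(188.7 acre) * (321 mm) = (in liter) 2.451e+08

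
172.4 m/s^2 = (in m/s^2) 172.4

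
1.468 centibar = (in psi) 0.2129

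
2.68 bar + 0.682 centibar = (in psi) 38.97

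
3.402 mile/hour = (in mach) 0.004466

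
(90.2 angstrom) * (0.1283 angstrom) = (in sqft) 1.246e-18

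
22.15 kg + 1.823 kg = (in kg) 23.97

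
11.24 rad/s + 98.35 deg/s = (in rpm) 123.7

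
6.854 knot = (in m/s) 3.526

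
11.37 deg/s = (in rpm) 1.895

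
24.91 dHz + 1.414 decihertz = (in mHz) 2632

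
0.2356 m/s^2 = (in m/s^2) 0.2356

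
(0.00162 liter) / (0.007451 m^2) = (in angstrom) 2.174e+06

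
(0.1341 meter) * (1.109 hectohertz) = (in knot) 28.91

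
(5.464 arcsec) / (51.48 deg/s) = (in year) 9.349e-13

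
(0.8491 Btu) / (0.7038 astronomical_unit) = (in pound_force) 1.913e-09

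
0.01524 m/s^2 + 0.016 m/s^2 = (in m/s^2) 0.03124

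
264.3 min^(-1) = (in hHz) 0.04405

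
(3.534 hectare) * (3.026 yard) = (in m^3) 9.778e+04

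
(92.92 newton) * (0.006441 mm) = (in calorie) 0.000143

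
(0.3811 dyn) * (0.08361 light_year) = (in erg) 3.015e+16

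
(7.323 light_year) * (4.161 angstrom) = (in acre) 7124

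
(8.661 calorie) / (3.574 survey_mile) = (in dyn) 630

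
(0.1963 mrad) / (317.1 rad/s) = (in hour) 1.72e-10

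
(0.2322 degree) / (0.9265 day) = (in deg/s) 2.901e-06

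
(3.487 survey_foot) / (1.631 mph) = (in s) 1.458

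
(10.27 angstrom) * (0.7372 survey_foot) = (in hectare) 2.308e-14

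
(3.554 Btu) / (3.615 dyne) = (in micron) 1.037e+14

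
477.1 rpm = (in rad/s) 49.96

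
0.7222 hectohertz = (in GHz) 7.222e-08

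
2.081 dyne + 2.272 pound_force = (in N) 10.11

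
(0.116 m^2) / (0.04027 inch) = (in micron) 1.134e+08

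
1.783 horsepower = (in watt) 1330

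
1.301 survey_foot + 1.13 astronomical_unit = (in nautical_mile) 9.128e+07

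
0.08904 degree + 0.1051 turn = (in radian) 0.6619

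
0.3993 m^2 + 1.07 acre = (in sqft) 4.661e+04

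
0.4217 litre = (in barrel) 0.002652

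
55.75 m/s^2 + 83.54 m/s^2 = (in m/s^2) 139.3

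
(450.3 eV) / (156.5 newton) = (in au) 3.082e-30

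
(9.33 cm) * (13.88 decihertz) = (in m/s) 0.1295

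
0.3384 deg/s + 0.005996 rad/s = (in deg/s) 0.6819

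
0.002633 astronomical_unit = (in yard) 4.308e+08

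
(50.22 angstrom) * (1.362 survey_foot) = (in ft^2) 2.244e-08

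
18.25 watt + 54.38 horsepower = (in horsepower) 54.4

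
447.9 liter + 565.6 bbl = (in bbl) 568.4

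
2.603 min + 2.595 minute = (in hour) 0.08663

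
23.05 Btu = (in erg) 2.432e+11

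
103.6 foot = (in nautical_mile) 0.01705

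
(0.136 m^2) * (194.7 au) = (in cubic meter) 3.961e+12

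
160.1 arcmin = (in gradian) 2.965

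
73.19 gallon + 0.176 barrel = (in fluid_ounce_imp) 1.074e+04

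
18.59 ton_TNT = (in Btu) 7.372e+07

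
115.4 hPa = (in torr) 86.56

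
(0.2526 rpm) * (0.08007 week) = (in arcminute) 4.404e+06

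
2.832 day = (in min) 4078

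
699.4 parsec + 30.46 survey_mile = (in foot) 7.08e+19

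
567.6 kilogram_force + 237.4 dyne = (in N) 5566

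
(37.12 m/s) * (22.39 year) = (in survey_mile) 1.629e+07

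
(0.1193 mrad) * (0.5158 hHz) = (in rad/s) 0.006153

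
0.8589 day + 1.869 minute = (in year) 0.002357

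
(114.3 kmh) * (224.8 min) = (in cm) 4.282e+07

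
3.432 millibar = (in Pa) 343.2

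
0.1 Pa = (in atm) 9.869e-07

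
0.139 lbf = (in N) 0.6183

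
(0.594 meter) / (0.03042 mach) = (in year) 1.818e-09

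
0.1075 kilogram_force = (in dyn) 1.054e+05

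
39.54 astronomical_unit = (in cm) 5.915e+14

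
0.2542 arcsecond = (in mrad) 0.001232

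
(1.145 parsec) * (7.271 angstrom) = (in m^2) 2.569e+07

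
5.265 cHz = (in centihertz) 5.265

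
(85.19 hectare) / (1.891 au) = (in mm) 0.003011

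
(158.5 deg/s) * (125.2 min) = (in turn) 3307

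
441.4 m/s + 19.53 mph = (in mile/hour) 1007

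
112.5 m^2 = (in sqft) 1211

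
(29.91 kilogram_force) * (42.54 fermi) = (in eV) 7.788e+07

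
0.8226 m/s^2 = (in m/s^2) 0.8226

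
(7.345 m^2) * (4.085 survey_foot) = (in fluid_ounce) 3.092e+05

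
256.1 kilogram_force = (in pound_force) 564.6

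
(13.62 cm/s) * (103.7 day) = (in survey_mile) 758.3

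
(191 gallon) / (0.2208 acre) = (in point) 2.294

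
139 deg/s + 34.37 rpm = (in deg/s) 345.2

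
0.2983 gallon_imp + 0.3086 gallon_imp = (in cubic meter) 0.002759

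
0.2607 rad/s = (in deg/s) 14.94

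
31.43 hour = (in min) 1886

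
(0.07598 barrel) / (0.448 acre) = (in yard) 7.287e-06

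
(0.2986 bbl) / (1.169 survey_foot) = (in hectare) 1.332e-05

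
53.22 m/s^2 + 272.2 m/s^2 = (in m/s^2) 325.4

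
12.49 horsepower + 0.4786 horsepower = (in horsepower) 12.97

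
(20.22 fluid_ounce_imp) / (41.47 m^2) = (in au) 9.261e-17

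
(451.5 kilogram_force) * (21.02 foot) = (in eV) 1.771e+23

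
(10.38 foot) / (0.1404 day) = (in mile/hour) 0.0005834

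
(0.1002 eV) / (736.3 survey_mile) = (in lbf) 3.046e-27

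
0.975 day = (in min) 1404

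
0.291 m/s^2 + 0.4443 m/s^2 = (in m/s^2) 0.7353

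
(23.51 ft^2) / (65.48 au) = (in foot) 7.315e-13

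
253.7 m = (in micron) 2.537e+08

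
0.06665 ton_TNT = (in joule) 2.789e+08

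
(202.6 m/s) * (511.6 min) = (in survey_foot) 2.04e+07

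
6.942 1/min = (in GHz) 1.157e-10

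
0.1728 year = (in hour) 1514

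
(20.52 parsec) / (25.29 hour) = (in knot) 1.352e+13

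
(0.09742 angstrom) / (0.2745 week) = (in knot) 1.141e-16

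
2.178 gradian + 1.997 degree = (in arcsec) 1.425e+04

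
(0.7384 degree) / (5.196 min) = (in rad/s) 4.134e-05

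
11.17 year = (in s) 3.523e+08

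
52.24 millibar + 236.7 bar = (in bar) 236.8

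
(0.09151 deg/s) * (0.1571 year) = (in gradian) 5.037e+05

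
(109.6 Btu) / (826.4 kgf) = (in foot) 46.81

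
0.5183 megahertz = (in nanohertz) 5.183e+14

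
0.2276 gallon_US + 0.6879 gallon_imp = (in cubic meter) 0.003989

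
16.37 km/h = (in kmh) 16.37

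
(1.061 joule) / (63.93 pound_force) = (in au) 2.494e-14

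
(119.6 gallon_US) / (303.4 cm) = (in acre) 3.687e-05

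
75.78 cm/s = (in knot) 1.473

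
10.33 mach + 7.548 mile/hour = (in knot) 6844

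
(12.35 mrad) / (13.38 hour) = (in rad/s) 2.564e-07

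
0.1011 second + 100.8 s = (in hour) 0.02803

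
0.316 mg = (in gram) 0.000316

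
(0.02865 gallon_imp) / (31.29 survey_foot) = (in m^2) 1.366e-05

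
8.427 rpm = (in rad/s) 0.8825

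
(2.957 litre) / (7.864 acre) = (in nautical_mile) 5.017e-11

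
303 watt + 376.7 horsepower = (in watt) 2.812e+05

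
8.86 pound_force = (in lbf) 8.86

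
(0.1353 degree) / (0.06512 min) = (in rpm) 0.005771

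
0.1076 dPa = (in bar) 1.076e-07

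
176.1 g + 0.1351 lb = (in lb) 0.5233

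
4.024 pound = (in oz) 64.38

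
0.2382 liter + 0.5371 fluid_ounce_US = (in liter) 0.2541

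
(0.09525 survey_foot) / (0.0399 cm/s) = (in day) 0.0008422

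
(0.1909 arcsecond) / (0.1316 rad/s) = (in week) 1.163e-11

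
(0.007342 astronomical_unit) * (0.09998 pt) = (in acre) 9.573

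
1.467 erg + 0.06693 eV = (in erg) 1.467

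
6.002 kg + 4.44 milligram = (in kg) 6.002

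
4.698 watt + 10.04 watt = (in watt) 14.74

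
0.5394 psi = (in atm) 0.0367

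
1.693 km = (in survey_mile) 1.052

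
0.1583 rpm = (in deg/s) 0.9498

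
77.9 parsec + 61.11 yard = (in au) 1.607e+07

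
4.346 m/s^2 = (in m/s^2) 4.346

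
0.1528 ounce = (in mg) 4332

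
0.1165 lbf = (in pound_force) 0.1165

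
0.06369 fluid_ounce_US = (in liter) 0.001884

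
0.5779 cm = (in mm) 5.779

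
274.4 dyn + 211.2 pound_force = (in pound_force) 211.2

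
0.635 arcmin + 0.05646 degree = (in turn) 0.0001862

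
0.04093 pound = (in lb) 0.04093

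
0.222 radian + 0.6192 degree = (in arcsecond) 4.802e+04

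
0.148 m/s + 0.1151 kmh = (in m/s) 0.18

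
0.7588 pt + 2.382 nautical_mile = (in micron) 4.411e+09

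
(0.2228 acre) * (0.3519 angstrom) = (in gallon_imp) 6.979e-06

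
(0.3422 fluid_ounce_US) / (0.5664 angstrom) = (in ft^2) 1.923e+06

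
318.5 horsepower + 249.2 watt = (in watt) 2.378e+05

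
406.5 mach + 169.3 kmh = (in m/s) 1.385e+05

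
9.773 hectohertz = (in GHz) 9.773e-07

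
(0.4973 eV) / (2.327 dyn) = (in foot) 1.123e-14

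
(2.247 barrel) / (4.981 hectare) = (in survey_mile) 4.457e-09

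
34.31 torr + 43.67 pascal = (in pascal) 4618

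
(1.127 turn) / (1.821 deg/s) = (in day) 0.002579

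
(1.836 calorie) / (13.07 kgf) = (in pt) 169.9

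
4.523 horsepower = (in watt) 3373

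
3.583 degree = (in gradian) 3.981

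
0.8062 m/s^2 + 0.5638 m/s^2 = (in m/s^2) 1.37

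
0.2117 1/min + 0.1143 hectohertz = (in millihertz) 1.143e+04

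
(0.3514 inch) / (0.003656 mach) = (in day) 8.298e-08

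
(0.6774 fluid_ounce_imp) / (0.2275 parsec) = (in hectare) 2.742e-25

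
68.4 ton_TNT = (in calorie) 6.84e+10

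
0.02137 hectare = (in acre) 0.05281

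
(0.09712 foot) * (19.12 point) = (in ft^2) 0.002149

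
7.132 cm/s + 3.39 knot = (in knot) 3.529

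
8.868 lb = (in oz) 141.9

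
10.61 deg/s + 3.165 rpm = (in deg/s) 29.6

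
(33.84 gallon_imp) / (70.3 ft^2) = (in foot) 0.07728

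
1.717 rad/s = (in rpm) 16.4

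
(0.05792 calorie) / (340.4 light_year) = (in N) 7.525e-20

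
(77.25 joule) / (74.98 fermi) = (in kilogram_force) 1.051e+14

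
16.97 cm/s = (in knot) 0.3299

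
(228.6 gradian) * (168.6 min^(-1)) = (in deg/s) 578.1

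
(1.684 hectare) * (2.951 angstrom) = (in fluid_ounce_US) 0.168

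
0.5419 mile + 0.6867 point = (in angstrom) 8.721e+12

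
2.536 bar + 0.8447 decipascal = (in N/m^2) 2.536e+05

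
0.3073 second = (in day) 3.557e-06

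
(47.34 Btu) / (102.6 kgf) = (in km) 0.04964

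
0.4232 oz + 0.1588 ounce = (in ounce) 0.582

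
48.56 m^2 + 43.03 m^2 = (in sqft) 985.9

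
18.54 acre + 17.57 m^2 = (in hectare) 7.505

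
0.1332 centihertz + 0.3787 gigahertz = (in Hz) 3.787e+08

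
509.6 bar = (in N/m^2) 5.096e+07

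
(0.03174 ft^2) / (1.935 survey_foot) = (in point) 14.17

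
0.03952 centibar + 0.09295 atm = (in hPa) 94.58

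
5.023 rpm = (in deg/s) 30.14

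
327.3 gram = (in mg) 3.273e+05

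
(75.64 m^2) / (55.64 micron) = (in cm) 1.359e+08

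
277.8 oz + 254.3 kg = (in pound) 578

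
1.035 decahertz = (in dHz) 103.5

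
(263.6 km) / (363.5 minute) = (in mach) 0.0355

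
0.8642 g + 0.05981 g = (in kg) 0.000924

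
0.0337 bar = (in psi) 0.4888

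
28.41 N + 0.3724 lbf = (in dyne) 3.007e+06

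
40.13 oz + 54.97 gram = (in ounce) 42.07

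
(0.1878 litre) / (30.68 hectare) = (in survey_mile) 3.804e-13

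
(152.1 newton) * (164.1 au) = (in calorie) 8.924e+14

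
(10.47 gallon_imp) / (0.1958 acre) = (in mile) 3.733e-08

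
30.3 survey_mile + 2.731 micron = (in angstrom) 4.876e+14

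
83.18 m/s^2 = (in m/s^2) 83.18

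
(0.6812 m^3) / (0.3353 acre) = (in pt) 1.423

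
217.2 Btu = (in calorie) 5.477e+04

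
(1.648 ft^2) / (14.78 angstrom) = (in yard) 1.133e+08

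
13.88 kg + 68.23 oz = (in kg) 15.81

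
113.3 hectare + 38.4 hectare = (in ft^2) 1.633e+07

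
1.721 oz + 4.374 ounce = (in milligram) 1.728e+05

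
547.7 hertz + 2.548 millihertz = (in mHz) 5.477e+05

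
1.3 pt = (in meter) 0.0004586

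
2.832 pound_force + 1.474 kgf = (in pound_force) 6.082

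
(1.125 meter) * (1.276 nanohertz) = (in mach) 4.216e-12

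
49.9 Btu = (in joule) 5.265e+04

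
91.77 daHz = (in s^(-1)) 917.7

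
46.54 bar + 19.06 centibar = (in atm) 46.12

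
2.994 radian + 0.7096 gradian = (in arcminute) 1.033e+04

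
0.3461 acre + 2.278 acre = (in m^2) 1.062e+04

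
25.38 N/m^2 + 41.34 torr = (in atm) 0.05465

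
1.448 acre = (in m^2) 5860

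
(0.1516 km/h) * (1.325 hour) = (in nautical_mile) 0.1085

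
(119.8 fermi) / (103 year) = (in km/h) 1.328e-22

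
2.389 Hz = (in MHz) 2.389e-06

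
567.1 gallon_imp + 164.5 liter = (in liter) 2743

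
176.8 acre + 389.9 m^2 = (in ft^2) 7.706e+06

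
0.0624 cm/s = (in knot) 0.001213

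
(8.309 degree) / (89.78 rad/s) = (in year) 5.122e-11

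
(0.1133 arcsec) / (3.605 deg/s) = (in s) 8.73e-06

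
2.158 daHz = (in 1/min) 1295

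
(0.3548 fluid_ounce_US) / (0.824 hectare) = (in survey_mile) 7.912e-13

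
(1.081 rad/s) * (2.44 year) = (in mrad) 8.318e+10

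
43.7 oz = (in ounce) 43.7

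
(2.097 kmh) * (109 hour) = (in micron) 2.286e+11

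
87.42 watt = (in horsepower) 0.1172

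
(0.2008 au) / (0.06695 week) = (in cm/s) 7.419e+07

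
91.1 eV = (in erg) 1.46e-10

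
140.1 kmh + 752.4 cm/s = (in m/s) 46.44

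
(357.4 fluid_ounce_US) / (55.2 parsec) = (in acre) 1.533e-24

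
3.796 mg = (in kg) 3.796e-06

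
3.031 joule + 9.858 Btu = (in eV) 6.494e+22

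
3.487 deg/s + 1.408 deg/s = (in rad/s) 0.08543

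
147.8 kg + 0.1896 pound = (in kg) 147.9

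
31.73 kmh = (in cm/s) 881.4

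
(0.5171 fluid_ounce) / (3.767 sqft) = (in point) 0.1239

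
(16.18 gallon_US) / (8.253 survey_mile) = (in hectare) 4.611e-10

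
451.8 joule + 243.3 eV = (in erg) 4.518e+09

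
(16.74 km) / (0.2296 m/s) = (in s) 7.291e+04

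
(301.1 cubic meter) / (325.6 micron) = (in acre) 228.5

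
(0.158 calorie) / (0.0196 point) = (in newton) 9.561e+04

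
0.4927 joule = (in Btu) 0.000467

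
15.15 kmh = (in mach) 0.01236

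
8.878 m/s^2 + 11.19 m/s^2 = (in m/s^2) 20.07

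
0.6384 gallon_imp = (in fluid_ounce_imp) 102.1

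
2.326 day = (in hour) 55.82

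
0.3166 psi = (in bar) 0.02183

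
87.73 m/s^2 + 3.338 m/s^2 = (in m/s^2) 91.07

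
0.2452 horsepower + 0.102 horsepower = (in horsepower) 0.3472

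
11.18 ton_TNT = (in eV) 2.92e+29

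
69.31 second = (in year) 2.198e-06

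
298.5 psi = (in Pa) 2.058e+06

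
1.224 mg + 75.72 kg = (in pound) 166.9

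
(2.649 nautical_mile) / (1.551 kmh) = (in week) 0.01883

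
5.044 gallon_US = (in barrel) 0.1201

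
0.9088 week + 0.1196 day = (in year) 0.01776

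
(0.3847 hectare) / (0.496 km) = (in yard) 8.482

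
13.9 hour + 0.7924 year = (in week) 41.4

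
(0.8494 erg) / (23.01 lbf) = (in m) 8.299e-10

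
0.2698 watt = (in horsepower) 0.0003618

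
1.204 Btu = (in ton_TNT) 3.036e-07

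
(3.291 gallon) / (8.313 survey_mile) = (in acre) 2.301e-10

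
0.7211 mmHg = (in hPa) 0.9614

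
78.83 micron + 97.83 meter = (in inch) 3852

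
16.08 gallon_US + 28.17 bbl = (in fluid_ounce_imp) 1.598e+05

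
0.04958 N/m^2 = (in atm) 4.893e-07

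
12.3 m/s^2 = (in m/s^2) 12.3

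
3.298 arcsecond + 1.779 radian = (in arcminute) 6116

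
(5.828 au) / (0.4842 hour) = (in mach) 1.469e+06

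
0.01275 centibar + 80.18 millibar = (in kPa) 8.031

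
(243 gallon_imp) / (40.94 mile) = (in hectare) 1.677e-09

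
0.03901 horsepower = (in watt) 29.09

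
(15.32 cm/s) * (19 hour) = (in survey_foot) 3.438e+04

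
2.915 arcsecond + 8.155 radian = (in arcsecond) 1.682e+06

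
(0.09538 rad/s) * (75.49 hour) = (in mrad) 2.592e+07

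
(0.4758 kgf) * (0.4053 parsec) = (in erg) 5.835e+23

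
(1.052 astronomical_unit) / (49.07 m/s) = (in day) 3.712e+04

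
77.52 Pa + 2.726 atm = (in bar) 2.763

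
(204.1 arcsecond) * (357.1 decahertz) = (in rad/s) 3.534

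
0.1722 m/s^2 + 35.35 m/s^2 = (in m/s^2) 35.52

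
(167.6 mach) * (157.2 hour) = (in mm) 3.23e+13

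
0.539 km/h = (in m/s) 0.1497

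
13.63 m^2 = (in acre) 0.003368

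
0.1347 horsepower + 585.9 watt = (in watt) 686.3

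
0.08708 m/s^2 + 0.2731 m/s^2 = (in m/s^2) 0.3602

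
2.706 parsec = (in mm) 8.35e+19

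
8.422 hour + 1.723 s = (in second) 3.032e+04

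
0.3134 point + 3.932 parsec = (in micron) 1.213e+23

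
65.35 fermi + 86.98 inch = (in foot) 7.248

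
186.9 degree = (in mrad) 3262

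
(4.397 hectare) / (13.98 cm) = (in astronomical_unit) 2.102e-06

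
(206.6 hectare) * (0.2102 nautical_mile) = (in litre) 8.043e+11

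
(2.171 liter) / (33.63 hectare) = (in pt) 1.83e-05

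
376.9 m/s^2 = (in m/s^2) 376.9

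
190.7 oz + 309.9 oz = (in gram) 1.419e+04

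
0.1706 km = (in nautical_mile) 0.09212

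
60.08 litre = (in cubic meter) 0.06008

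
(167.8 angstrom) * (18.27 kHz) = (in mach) 9.004e-07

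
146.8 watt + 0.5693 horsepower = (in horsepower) 0.7662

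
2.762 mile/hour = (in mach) 0.003626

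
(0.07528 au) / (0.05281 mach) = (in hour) 1.74e+05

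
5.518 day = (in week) 0.7883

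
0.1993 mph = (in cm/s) 8.91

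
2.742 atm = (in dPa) 2.778e+06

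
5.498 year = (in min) 2.89e+06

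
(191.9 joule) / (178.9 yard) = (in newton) 1.173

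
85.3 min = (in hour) 1.422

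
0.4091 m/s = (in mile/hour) 0.9151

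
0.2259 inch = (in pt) 16.26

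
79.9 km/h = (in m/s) 22.19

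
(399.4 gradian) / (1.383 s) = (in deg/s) 259.9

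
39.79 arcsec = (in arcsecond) 39.79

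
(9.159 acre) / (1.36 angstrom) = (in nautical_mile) 1.472e+11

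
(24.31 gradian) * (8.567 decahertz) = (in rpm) 312.4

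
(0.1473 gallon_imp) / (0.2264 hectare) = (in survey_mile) 1.838e-10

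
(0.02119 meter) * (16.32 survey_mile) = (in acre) 0.1375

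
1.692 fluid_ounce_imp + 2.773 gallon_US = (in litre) 10.55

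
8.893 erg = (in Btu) 8.429e-10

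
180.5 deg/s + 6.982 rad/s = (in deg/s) 580.5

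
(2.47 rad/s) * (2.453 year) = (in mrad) 1.911e+11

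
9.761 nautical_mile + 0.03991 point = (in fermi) 1.808e+19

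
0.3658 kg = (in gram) 365.8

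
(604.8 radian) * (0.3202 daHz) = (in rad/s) 1937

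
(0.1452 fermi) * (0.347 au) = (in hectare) 7.537e-10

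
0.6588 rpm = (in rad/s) 0.06899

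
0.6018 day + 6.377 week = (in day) 45.24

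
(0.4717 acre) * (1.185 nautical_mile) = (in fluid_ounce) 1.417e+11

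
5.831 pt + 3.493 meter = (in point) 9907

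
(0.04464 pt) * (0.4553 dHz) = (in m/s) 7.17e-07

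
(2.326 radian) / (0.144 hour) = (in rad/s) 0.004487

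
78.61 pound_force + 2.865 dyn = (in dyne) 3.497e+07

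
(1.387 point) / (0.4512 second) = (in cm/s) 0.1084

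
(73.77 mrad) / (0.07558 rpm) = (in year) 2.956e-07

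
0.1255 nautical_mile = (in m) 232.4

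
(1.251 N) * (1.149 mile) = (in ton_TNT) 5.529e-07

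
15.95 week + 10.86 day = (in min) 1.764e+05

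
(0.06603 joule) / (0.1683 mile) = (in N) 0.0002438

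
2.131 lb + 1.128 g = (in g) 967.7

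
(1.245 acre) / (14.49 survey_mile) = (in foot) 0.7088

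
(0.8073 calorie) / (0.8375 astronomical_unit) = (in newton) 2.696e-11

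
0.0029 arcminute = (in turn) 1.343e-07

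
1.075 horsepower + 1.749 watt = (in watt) 803.4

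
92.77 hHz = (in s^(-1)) 9277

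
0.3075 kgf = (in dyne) 3.016e+05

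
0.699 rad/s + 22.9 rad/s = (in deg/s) 1352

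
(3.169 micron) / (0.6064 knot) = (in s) 1.016e-05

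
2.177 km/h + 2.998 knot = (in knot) 4.173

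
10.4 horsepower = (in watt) 7755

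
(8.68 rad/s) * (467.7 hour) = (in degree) 8.374e+08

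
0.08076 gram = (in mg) 80.76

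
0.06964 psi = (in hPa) 4.802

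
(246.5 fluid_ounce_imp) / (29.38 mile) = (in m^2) 1.481e-07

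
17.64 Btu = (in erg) 1.861e+11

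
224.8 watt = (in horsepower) 0.3015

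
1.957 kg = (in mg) 1.957e+06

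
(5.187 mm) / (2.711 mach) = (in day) 6.504e-11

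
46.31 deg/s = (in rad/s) 0.8083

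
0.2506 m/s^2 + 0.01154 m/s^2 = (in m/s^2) 0.2621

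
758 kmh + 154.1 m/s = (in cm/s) 3.647e+04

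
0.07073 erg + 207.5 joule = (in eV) 1.295e+21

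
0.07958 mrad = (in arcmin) 0.2736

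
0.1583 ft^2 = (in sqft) 0.1583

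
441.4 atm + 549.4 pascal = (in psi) 6487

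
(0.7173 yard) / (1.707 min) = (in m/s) 0.006404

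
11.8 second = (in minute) 0.1967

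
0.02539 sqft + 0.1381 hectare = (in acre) 0.3413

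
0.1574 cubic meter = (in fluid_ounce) 5322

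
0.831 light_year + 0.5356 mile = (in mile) 4.885e+12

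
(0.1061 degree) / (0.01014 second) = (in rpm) 1.744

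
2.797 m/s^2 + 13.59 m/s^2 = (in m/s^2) 16.39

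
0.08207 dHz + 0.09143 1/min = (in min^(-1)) 0.5839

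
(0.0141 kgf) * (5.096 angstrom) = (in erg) 0.0007046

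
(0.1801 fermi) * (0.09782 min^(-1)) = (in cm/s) 2.936e-17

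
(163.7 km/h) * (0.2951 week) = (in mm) 8.116e+09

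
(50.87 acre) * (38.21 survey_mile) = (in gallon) 3.344e+12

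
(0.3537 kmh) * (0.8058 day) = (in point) 1.939e+07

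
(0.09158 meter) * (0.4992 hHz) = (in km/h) 16.46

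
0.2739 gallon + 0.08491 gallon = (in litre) 1.358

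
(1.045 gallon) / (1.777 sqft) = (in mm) 23.96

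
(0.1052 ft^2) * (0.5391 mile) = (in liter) 8479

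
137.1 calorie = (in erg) 5.736e+09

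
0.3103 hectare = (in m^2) 3103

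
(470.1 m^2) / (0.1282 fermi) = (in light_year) 387.6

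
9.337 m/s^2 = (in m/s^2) 9.337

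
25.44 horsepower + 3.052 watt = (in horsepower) 25.44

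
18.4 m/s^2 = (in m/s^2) 18.4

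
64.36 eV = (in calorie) 2.465e-18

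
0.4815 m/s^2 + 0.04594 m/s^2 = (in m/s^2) 0.5274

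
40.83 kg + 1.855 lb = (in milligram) 4.167e+07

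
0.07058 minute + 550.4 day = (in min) 7.926e+05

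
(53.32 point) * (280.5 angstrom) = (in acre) 1.304e-13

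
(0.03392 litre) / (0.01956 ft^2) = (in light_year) 1.973e-18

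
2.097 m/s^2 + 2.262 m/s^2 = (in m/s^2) 4.359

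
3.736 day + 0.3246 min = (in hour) 89.67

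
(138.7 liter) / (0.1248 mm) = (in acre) 0.2746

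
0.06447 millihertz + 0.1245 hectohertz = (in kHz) 0.01245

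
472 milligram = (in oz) 0.01665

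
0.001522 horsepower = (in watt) 1.135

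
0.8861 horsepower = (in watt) 660.8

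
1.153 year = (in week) 60.12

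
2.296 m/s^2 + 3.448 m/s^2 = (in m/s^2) 5.744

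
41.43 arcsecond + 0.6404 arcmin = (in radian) 0.0003871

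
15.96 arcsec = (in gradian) 0.004926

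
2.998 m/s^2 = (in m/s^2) 2.998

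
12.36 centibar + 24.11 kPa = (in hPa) 364.7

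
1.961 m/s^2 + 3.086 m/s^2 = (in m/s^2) 5.047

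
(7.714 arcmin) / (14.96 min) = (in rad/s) 2.5e-06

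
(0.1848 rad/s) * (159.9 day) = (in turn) 4.063e+05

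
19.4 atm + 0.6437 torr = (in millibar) 1.966e+04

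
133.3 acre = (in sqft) 5.807e+06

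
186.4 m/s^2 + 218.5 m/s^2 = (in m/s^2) 404.9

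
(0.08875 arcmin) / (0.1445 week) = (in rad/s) 2.954e-10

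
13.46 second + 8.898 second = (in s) 22.36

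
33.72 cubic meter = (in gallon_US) 8908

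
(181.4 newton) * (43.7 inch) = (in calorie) 48.12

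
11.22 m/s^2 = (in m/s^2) 11.22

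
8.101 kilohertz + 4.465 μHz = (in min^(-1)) 4.861e+05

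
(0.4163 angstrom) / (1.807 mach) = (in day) 7.831e-19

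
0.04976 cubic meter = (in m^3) 0.04976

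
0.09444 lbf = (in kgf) 0.04284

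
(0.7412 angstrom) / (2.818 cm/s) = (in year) 8.34e-17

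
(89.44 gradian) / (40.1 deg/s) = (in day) 2.323e-05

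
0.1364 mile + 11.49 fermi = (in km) 0.2195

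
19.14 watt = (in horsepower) 0.02567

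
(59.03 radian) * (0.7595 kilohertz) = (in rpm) 4.281e+05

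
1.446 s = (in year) 4.585e-08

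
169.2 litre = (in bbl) 1.064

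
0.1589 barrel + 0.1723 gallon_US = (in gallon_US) 6.846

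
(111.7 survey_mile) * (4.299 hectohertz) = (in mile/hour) 1.729e+08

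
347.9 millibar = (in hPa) 347.9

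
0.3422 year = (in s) 1.079e+07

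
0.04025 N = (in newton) 0.04025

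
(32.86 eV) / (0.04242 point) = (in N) 3.518e-13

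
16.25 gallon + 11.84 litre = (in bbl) 0.4614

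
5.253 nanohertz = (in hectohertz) 5.253e-11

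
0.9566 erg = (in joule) 9.566e-08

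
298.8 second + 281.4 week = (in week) 281.4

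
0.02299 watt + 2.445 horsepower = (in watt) 1823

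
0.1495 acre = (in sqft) 6512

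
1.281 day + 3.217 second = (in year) 0.00351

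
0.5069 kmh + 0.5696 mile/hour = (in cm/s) 39.54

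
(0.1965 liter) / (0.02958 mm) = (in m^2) 6.643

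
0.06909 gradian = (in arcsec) 223.9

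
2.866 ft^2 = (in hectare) 2.663e-05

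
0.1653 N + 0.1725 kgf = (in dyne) 1.857e+05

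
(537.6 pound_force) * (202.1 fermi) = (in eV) 3.016e+09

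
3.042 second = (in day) 3.521e-05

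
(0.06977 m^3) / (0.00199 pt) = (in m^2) 9.938e+04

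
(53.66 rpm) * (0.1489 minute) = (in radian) 50.2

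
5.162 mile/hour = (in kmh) 8.307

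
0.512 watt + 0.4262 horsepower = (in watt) 318.3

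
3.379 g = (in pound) 0.007449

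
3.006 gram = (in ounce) 0.106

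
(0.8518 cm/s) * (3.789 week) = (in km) 19.52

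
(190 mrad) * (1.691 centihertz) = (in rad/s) 0.003213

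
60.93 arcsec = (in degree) 0.01692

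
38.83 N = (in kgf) 3.96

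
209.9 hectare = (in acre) 518.7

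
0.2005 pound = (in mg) 9.095e+04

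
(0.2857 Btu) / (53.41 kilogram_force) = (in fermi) 5.755e+14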